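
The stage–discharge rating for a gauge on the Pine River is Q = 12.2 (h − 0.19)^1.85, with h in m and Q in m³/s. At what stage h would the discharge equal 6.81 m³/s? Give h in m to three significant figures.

h − h₀ = (Q/C)^(1/b) = (6.81/12.2)^(1/1.85) = 0.7297 m
h = 0.19 + 0.7297 = 0.9197 m

0.920 m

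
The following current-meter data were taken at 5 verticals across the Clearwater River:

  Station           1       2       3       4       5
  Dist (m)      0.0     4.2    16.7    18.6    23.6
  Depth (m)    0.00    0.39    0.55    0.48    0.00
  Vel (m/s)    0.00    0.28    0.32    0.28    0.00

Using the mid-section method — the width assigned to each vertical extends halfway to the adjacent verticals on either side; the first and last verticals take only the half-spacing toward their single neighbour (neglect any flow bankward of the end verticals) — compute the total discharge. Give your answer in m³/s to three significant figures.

w_2 = (16.7 − 0.0)/2 = 8.35 m; q_2 = 0.28 × 0.39 × 8.35 = 0.9118 m³/s
w_3 = (18.6 − 4.2)/2 = 7.2 m; q_3 = 0.32 × 0.55 × 7.2 = 1.267 m³/s
w_4 = (23.6 − 16.7)/2 = 3.45 m; q_4 = 0.28 × 0.48 × 3.45 = 0.4637 m³/s
Stations 1, 5 contribute zero (depth or velocity is 0).
Q = Σ qᵢ = 2.643 m³/s

2.64 m³/s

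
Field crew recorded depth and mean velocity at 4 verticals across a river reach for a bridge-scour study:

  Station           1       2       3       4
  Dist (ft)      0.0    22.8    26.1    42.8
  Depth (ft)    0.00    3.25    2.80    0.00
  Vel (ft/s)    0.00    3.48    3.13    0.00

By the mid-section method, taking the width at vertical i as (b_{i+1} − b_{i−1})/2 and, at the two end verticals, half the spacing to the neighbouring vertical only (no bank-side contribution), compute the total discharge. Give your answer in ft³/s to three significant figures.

w_2 = (26.1 − 0.0)/2 = 13.05 ft; q_2 = 3.48 × 3.25 × 13.05 = 147.6 ft³/s
w_3 = (42.8 − 22.8)/2 = 10 ft; q_3 = 3.13 × 2.80 × 10 = 87.64 ft³/s
Stations 1, 4 contribute zero (depth or velocity is 0).
Q = Σ qᵢ = 235.2 ft³/s

235 ft³/s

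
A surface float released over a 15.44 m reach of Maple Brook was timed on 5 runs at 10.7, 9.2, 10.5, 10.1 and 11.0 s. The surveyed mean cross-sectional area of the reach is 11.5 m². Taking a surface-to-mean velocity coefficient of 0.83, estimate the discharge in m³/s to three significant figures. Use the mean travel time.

t̄ = (10.7 + 9.2 + 10.5 + 10.1 + 11.0) / 5 = 10.3 s
v_surface = L / t̄ = 15.44 / 10.3 = 1.499 m/s
v_mean = 0.83 × 1.499 = 1.244 m/s
Q = A × v_mean = 11.5 × 1.244 = 14.31 m³/s

14.3 m³/s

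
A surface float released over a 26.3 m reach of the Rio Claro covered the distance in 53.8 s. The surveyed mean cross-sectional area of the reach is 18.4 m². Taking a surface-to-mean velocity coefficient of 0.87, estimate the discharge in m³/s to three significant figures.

7.83 m³/s

v_surface = L / t̄ = 26.3 / 53.8 = 0.4888 m/s
v_mean = 0.87 × 0.4888 = 0.4253 m/s
Q = A × v_mean = 18.4 × 0.4253 = 7.825 m³/s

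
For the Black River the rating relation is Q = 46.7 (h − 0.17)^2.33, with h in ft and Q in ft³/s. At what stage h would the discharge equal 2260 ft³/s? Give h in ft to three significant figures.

5.46 ft

h − h₀ = (Q/C)^(1/b) = (2260/46.7)^(1/2.33) = 5.286 ft
h = 0.17 + 5.286 = 5.456 ft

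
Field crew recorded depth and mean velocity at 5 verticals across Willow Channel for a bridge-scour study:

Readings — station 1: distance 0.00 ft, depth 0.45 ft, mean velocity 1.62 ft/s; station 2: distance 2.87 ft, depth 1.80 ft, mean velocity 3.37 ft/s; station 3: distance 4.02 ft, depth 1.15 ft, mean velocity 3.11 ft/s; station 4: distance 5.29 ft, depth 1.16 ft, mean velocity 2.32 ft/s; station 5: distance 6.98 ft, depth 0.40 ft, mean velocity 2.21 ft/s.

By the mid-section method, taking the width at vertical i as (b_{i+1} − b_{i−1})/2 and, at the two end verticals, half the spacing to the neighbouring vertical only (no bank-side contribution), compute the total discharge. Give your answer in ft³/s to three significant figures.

22.3 ft³/s

w_1 = (2.87 − 0.00)/2 = 1.435 ft; q_1 = 1.62 × 0.45 × 1.435 = 1.046 ft³/s
w_2 = (4.02 − 0.00)/2 = 2.01 ft; q_2 = 3.37 × 1.80 × 2.01 = 12.19 ft³/s
w_3 = (5.29 − 2.87)/2 = 1.21 ft; q_3 = 3.11 × 1.15 × 1.21 = 4.328 ft³/s
w_4 = (6.98 − 4.02)/2 = 1.48 ft; q_4 = 2.32 × 1.16 × 1.48 = 3.983 ft³/s
w_5 = (6.98 − 5.29)/2 = 0.845 ft; q_5 = 2.21 × 0.40 × 0.845 = 0.7470 ft³/s
Q = Σ qᵢ = 22.30 ft³/s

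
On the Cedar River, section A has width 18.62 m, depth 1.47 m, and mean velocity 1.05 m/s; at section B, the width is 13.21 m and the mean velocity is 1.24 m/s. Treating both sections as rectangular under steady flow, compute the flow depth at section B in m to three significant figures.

1.75 m

Q = A₁V₁ = (18.62×1.47) × 1.05 = 28.74 m³/s
d₂ = Q/(b₂ V₂) = 28.74/(13.21×1.24) = 1.755 m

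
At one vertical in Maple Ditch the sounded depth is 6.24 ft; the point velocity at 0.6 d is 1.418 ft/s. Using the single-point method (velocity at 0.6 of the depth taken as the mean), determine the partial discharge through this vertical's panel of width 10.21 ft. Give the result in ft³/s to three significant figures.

90.3 ft³/s

v̄ = v₀.₆ = 1.418 ft/s
q = v̄ × d × w = 1.418 × 6.24 × 10.21 = 90.34 ft³/s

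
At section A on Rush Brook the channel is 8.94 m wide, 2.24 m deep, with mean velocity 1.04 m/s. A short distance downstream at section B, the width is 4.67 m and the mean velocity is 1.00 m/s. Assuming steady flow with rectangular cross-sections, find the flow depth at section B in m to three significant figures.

Q = A₁V₁ = (8.94×2.24) × 1.04 = 20.83 m³/s
d₂ = Q/(b₂ V₂) = 20.83/(4.67×1.00) = 4.460 m

4.46 m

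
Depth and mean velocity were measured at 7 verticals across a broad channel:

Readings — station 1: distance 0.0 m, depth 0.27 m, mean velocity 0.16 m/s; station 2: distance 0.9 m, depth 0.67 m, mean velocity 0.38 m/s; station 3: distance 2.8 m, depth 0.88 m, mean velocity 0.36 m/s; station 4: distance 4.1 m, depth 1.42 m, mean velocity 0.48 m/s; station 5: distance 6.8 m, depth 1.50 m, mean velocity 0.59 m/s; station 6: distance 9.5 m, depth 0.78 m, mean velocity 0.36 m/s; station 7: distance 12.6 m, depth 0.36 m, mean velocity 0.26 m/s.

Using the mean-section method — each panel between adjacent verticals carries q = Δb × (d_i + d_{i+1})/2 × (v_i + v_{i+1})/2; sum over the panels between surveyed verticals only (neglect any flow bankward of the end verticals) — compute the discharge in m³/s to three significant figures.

Panel 1-2: Δb = 0.9 m, d̄ = (0.27+0.67)/2 = 0.47, v̄ = (0.16+0.38)/2 = 0.27 → q = 0.9×0.47×0.27 = 0.1142 m³/s
Panel 2-3: Δb = 1.9 m, d̄ = (0.67+0.88)/2 = 0.775, v̄ = (0.38+0.36)/2 = 0.37 → q = 1.9×0.775×0.37 = 0.5448 m³/s
Panel 3-4: Δb = 1.3 m, d̄ = (0.88+1.42)/2 = 1.15, v̄ = (0.36+0.48)/2 = 0.42 → q = 1.3×1.15×0.42 = 0.6279 m³/s
Panel 4-5: Δb = 2.7 m, d̄ = (1.42+1.50)/2 = 1.46, v̄ = (0.48+0.59)/2 = 0.535 → q = 2.7×1.46×0.535 = 2.109 m³/s
Panel 5-6: Δb = 2.7 m, d̄ = (1.50+0.78)/2 = 1.14, v̄ = (0.59+0.36)/2 = 0.475 → q = 2.7×1.14×0.475 = 1.462 m³/s
Panel 6-7: Δb = 3.1 m, d̄ = (0.78+0.36)/2 = 0.57, v̄ = (0.36+0.26)/2 = 0.31 → q = 3.1×0.57×0.31 = 0.5478 m³/s
Q = Σ q = 5.406 m³/s

5.41 m³/s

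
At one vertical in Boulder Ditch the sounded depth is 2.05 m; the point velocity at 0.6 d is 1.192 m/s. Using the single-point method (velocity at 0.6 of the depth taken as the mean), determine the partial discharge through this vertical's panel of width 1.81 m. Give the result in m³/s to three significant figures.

4.42 m³/s

v̄ = v₀.₆ = 1.192 m/s
q = v̄ × d × w = 1.192 × 2.05 × 1.81 = 4.423 m³/s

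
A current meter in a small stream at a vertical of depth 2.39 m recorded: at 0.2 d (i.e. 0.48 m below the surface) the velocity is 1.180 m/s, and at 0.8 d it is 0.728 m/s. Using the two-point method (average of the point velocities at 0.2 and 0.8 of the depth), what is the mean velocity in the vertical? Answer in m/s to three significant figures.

v̄ = (1.180 + 0.728) / 2 = 0.9540 m/s

0.954 m/s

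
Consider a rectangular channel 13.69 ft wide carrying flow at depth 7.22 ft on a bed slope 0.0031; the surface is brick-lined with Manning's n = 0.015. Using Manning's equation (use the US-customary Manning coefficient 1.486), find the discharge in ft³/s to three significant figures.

1260 ft³/s

A = b·y = 13.69 × 7.22 = 98.84 ft²
P = b + 2y = 13.69 + 2×7.22 = 28.13 ft
R = A/P = 98.84/28.13 = 3.514 ft
Q = (1.486/n)·A·R^(2/3)·S^(1/2) = (1.486/0.015) × 98.84 × 3.514^(2/3) × 0.0031^(1/2) = 1260 ft³/s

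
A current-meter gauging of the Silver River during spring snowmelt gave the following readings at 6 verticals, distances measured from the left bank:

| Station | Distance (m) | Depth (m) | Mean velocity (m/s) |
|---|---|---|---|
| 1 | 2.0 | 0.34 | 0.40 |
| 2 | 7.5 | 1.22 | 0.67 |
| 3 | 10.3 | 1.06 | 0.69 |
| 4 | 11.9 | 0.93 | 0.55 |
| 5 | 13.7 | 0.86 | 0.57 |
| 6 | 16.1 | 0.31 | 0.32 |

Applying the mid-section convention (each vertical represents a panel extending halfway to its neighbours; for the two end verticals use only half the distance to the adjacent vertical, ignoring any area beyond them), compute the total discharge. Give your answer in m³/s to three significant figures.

w_1 = (7.5 − 2.0)/2 = 2.75 m; q_1 = 0.40 × 0.34 × 2.75 = 0.3740 m³/s
w_2 = (10.3 − 2.0)/2 = 4.15 m; q_2 = 0.67 × 1.22 × 4.15 = 3.392 m³/s
w_3 = (11.9 − 7.5)/2 = 2.2 m; q_3 = 0.69 × 1.06 × 2.2 = 1.609 m³/s
w_4 = (13.7 − 10.3)/2 = 1.7 m; q_4 = 0.55 × 0.93 × 1.7 = 0.8696 m³/s
w_5 = (16.1 − 11.9)/2 = 2.1 m; q_5 = 0.57 × 0.86 × 2.1 = 1.029 m³/s
w_6 = (16.1 − 13.7)/2 = 1.2 m; q_6 = 0.32 × 0.31 × 1.2 = 0.1190 m³/s
Q = Σ qᵢ = 7.393 m³/s

7.39 m³/s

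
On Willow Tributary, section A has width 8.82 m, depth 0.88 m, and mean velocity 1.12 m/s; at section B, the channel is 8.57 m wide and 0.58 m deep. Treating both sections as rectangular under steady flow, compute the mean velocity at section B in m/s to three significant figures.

Q = A₁V₁ = (8.82×0.88) × 1.12 = 8.693 m³/s
A₂ = 8.57 × 0.58 = 4.971 m²
V₂ = Q/A₂ = 8.693/4.971 = 1.749 m/s

1.75 m/s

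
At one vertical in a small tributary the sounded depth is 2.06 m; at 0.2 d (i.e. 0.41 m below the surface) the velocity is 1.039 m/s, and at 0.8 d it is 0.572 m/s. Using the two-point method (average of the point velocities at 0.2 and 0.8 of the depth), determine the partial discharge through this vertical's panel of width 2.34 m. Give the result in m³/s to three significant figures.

3.88 m³/s

v̄ = (1.039 + 0.572) / 2 = 0.8055 m/s
q = v̄ × d × w = 0.8055 × 2.06 × 2.34 = 3.883 m³/s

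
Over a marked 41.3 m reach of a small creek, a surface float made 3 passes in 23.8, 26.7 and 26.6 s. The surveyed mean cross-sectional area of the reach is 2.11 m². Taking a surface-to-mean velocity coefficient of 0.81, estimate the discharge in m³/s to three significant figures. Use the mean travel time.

2.75 m³/s

t̄ = (23.8 + 26.7 + 26.6) / 3 = 25.7 s
v_surface = L / t̄ = 41.3 / 25.7 = 1.607 m/s
v_mean = 0.81 × 1.607 = 1.302 m/s
Q = A × v_mean = 2.11 × 1.302 = 2.747 m³/s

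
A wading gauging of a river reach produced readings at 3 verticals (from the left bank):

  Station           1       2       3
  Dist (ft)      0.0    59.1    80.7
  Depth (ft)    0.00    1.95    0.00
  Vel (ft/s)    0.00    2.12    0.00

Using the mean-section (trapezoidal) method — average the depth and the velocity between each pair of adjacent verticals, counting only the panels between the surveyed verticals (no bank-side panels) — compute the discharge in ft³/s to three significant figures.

Panel 1-2: Δb = 59.1 ft, d̄ = (0.00+1.95)/2 = 0.975, v̄ = (0.00+2.12)/2 = 1.06 → q = 59.1×0.975×1.06 = 61.08 ft³/s
Panel 2-3: Δb = 21.6 ft, d̄ = (1.95+0.00)/2 = 0.975, v̄ = (2.12+0.00)/2 = 1.06 → q = 21.6×0.975×1.06 = 22.32 ft³/s
Q = Σ q = 83.40 ft³/s

83.4 ft³/s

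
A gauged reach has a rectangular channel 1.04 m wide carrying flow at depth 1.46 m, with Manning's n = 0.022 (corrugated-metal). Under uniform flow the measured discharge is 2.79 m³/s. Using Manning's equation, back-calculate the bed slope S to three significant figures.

0.00587

A = b·y = 1.04 × 1.46 = 1.518 m²
P = b + 2y = 1.04 + 2×1.46 = 3.960 m
R = A/P = 1.518/3.960 = 0.3834 m
S = (Q·n / (1·A·R^(2/3)))² = (2.79×0.022 / (1×1.518×0.5278))² = 0.005866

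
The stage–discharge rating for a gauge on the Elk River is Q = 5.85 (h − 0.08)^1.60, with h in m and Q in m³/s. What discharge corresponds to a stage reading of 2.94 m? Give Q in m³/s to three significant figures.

31.4 m³/s

Q = 5.85 × (2.94 − 0.08)^1.60 = 5.85 × 2.86^1.60 = 31.43 m³/s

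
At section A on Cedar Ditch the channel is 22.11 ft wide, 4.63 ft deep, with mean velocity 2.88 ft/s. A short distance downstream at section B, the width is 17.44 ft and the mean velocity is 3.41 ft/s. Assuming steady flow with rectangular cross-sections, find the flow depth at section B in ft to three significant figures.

Q = A₁V₁ = (22.11×4.63) × 2.88 = 294.8 ft³/s
d₂ = Q/(b₂ V₂) = 294.8/(17.44×3.41) = 4.957 ft

4.96 ft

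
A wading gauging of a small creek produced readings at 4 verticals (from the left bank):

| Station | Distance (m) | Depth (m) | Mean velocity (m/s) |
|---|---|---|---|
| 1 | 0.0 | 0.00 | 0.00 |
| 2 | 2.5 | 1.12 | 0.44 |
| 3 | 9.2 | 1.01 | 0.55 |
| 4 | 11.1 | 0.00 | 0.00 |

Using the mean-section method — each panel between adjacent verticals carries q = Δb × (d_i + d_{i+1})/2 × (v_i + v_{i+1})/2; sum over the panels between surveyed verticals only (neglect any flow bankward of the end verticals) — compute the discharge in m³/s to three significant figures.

4.10 m³/s

Panel 1-2: Δb = 2.5 m, d̄ = (0.00+1.12)/2 = 0.56, v̄ = (0.00+0.44)/2 = 0.22 → q = 2.5×0.56×0.22 = 0.3080 m³/s
Panel 2-3: Δb = 6.7 m, d̄ = (1.12+1.01)/2 = 1.065, v̄ = (0.44+0.55)/2 = 0.495 → q = 6.7×1.065×0.495 = 3.532 m³/s
Panel 3-4: Δb = 1.9 m, d̄ = (1.01+0.00)/2 = 0.505, v̄ = (0.55+0.00)/2 = 0.275 → q = 1.9×0.505×0.275 = 0.2639 m³/s
Q = Σ q = 4.104 m³/s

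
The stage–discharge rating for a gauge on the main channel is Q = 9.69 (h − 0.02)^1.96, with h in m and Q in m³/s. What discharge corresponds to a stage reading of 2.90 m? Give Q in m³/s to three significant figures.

Q = 9.69 × (2.90 − 0.02)^1.96 = 9.69 × 2.88^1.96 = 77.04 m³/s

77.0 m³/s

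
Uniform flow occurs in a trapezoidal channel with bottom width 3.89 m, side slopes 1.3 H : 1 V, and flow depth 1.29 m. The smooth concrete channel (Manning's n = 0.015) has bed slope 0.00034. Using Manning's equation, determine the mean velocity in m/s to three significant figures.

1.13 m/s

A = (b + z·y)·y = (3.89 + 1.3×1.29)×1.29 = 7.181 m²
P = b + 2y√(1+z²) = 3.89 + 2×1.29×√(1+1.3²) = 8.122 m
R = A/P = 7.181/8.122 = 0.8842 m
Q = (1/n)·A·R^(2/3)·S^(1/2) = (1/0.015) × 7.181 × 0.8842^(2/3) × 0.00034^(1/2) = 8.133 m³/s
V = Q/A = 8.133/7.181 = 1.132 m/s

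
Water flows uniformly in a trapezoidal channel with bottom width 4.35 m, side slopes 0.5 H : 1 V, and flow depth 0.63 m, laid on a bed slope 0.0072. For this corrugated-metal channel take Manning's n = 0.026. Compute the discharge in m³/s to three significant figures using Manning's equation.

A = (b + z·y)·y = (4.35 + 0.5×0.63)×0.63 = 2.939 m²
P = b + 2y√(1+z²) = 4.35 + 2×0.63×√(1+0.5²) = 5.759 m
R = A/P = 2.939/5.759 = 0.5103 m
Q = (1/n)·A·R^(2/3)·S^(1/2) = (1/0.026) × 2.939 × 0.5103^(2/3) × 0.0072^(1/2) = 6.125 m³/s

6.13 m³/s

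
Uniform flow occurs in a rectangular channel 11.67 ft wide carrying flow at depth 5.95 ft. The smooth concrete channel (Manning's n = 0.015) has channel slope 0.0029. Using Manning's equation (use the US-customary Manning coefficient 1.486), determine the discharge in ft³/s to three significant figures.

A = b·y = 11.67 × 5.95 = 69.44 ft²
P = b + 2y = 11.67 + 2×5.95 = 23.57 ft
R = A/P = 69.44/23.57 = 2.946 ft
Q = (1.486/n)·A·R^(2/3)·S^(1/2) = (1.486/0.015) × 69.44 × 2.946^(2/3) × 0.0029^(1/2) = 761.3 ft³/s

761 ft³/s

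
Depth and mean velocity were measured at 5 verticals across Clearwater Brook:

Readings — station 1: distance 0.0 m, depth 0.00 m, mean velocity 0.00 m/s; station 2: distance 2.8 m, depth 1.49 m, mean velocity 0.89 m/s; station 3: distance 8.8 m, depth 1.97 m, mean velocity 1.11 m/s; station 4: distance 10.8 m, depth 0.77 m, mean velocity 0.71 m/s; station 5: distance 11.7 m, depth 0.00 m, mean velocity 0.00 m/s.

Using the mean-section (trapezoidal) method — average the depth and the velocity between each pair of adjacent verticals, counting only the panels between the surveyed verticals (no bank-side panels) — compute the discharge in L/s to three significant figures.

13900 L/s

Panel 1-2: Δb = 2.8 m, d̄ = (0.00+1.49)/2 = 0.745, v̄ = (0.00+0.89)/2 = 0.445 → q = 2.8×0.745×0.445 = 0.9283 m³/s
Panel 2-3: Δb = 6 m, d̄ = (1.49+1.97)/2 = 1.73, v̄ = (0.89+1.11)/2 = 1 → q = 6×1.73×1 = 10.38 m³/s
Panel 3-4: Δb = 2 m, d̄ = (1.97+0.77)/2 = 1.37, v̄ = (1.11+0.71)/2 = 0.91 → q = 2×1.37×0.91 = 2.493 m³/s
Panel 4-5: Δb = 0.9 m, d̄ = (0.77+0.00)/2 = 0.385, v̄ = (0.71+0.00)/2 = 0.355 → q = 0.9×0.385×0.355 = 0.1230 m³/s
Q = Σ q = 13.92 m³/s
= 13.92 × 1000 = 13920 L/s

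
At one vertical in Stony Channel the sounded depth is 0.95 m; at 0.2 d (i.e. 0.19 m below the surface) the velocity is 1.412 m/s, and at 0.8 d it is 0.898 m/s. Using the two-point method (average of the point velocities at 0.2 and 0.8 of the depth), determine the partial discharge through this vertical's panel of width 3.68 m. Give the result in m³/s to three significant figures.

v̄ = (1.412 + 0.898) / 2 = 1.155 m/s
q = v̄ × d × w = 1.155 × 0.95 × 3.68 = 4.038 m³/s

4.04 m³/s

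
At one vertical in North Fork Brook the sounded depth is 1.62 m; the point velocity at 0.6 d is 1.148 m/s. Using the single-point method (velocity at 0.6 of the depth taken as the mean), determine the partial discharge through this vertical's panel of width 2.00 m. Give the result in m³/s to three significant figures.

3.72 m³/s

v̄ = v₀.₆ = 1.148 m/s
q = v̄ × d × w = 1.148 × 1.62 × 2.00 = 3.720 m³/s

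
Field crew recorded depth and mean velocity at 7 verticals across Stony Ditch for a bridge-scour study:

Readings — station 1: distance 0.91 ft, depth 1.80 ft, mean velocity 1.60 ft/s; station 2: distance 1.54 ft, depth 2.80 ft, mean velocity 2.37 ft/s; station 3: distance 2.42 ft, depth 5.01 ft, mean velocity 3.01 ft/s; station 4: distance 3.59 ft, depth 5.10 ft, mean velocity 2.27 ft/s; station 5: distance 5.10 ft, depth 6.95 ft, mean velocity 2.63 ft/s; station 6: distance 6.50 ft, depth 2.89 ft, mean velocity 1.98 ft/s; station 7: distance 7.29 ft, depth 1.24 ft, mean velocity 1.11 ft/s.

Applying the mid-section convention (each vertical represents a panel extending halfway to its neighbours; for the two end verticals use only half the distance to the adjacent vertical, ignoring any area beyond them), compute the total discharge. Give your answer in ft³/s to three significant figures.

70.3 ft³/s

w_1 = (1.54 − 0.91)/2 = 0.315 ft; q_1 = 1.60 × 1.80 × 0.315 = 0.9072 ft³/s
w_2 = (2.42 − 0.91)/2 = 0.755 ft; q_2 = 2.37 × 2.80 × 0.755 = 5.010 ft³/s
w_3 = (3.59 − 1.54)/2 = 1.025 ft; q_3 = 3.01 × 5.01 × 1.025 = 15.46 ft³/s
w_4 = (5.10 − 2.42)/2 = 1.34 ft; q_4 = 2.27 × 5.10 × 1.34 = 15.51 ft³/s
w_5 = (6.50 − 3.59)/2 = 1.455 ft; q_5 = 2.63 × 6.95 × 1.455 = 26.60 ft³/s
w_6 = (7.29 − 5.10)/2 = 1.095 ft; q_6 = 1.98 × 2.89 × 1.095 = 6.266 ft³/s
w_7 = (7.29 − 6.50)/2 = 0.395 ft; q_7 = 1.11 × 1.24 × 0.395 = 0.5437 ft³/s
Q = Σ qᵢ = 70.29 ft³/s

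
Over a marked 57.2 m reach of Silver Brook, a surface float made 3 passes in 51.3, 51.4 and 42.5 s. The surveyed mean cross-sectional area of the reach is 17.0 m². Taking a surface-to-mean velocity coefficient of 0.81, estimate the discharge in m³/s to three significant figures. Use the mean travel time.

t̄ = (51.3 + 51.4 + 42.5) / 3 = 48.4 s
v_surface = L / t̄ = 57.2 / 48.4 = 1.182 m/s
v_mean = 0.81 × 1.182 = 0.9573 m/s
Q = A × v_mean = 17.0 × 0.9573 = 16.27 m³/s

16.3 m³/s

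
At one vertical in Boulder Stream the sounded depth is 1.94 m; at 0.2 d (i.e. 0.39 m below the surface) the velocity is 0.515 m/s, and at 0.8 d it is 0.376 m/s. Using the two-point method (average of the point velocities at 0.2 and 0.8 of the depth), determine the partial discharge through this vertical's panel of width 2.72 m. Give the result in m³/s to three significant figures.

2.35 m³/s

v̄ = (0.515 + 0.376) / 2 = 0.4455 m/s
q = v̄ × d × w = 0.4455 × 1.94 × 2.72 = 2.351 m³/s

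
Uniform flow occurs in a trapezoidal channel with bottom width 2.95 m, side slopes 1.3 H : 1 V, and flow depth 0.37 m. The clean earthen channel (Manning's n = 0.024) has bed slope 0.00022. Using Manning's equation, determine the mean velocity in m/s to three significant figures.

0.280 m/s

A = (b + z·y)·y = (2.95 + 1.3×0.37)×0.37 = 1.269 m²
P = b + 2y√(1+z²) = 2.95 + 2×0.37×√(1+1.3²) = 4.164 m
R = A/P = 1.269/4.164 = 0.3049 m
Q = (1/n)·A·R^(2/3)·S^(1/2) = (1/0.024) × 1.269 × 0.3049^(2/3) × 0.00022^(1/2) = 0.3554 m³/s
V = Q/A = 0.3554/1.269 = 0.2800 m/s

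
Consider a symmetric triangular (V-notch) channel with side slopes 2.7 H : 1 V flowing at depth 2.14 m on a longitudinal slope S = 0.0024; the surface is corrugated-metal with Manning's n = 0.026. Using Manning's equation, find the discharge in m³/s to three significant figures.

A = z·y² = 2.7×2.14² = 12.36 m²
P = 2y√(1+z²) = 2×2.14×√(1+2.7²) = 12.32 m
R = A/P = 12.36/12.32 = 1.003 m
Q = (1/n)·A·R^(2/3)·S^(1/2) = (1/0.026) × 12.36 × 1.003^(2/3) × 0.0024^(1/2) = 23.35 m³/s

23.4 m³/s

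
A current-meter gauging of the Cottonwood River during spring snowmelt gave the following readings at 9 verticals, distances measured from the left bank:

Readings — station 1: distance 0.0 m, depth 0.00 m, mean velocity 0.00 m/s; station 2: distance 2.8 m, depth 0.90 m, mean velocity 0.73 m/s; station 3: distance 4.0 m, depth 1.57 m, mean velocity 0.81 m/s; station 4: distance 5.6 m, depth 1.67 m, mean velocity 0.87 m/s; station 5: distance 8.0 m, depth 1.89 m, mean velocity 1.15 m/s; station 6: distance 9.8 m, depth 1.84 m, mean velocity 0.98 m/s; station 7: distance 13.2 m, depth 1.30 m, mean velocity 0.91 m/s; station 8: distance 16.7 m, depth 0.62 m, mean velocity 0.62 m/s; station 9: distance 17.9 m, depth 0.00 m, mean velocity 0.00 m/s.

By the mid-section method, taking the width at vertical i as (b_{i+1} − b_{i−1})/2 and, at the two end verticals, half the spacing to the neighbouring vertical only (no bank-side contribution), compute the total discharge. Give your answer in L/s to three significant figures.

20200 L/s

w_2 = (4.0 − 0.0)/2 = 2 m; q_2 = 0.73 × 0.90 × 2 = 1.314 m³/s
w_3 = (5.6 − 2.8)/2 = 1.4 m; q_3 = 0.81 × 1.57 × 1.4 = 1.780 m³/s
w_4 = (8.0 − 4.0)/2 = 2 m; q_4 = 0.87 × 1.67 × 2 = 2.906 m³/s
w_5 = (9.8 − 5.6)/2 = 2.1 m; q_5 = 1.15 × 1.89 × 2.1 = 4.564 m³/s
w_6 = (13.2 − 8.0)/2 = 2.6 m; q_6 = 0.98 × 1.84 × 2.6 = 4.688 m³/s
w_7 = (16.7 − 9.8)/2 = 3.45 m; q_7 = 0.91 × 1.30 × 3.45 = 4.081 m³/s
w_8 = (17.9 − 13.2)/2 = 2.35 m; q_8 = 0.62 × 0.62 × 2.35 = 0.9033 m³/s
Stations 1, 9 contribute zero (depth or velocity is 0).
Q = Σ qᵢ = 20.24 m³/s
= 20.24 × 1000 = 20240 L/s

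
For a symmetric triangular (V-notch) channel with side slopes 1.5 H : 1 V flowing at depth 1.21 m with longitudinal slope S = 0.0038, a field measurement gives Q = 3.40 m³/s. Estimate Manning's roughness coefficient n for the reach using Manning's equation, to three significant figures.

0.0252

A = z·y² = 1.5×1.21² = 2.196 m²
P = 2y√(1+z²) = 2×1.21×√(1+1.5²) = 4.363 m
R = A/P = 2.196/4.363 = 0.5034 m
n = (1/Q)·A·R^(2/3)·S^(1/2) = (1/3.40) × 2.196 × 0.6328 × 0.06164 = 0.02520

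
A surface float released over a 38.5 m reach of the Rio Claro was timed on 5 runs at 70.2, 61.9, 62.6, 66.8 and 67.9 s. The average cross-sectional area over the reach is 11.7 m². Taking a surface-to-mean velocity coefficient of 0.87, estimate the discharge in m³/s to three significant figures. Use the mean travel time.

5.95 m³/s

t̄ = (70.2 + 61.9 + 62.6 + 66.8 + 67.9) / 5 = 65.88 s
v_surface = L / t̄ = 38.5 / 65.88 = 0.5844 m/s
v_mean = 0.87 × 0.5844 = 0.5084 m/s
Q = A × v_mean = 11.7 × 0.5084 = 5.949 m³/s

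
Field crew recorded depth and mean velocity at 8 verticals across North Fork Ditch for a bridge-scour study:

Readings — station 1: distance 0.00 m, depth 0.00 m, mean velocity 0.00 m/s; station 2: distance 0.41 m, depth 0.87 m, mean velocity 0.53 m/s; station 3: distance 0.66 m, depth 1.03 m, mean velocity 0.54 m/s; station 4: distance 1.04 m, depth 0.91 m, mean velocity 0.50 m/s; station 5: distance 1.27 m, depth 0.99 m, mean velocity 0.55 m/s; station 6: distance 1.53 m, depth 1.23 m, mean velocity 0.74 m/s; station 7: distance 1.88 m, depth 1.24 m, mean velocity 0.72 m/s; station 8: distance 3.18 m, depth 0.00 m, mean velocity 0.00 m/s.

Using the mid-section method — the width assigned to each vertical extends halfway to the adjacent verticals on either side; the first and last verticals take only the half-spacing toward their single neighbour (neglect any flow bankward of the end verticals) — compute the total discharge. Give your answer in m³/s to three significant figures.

1.61 m³/s

w_2 = (0.66 − 0.00)/2 = 0.33 m; q_2 = 0.53 × 0.87 × 0.33 = 0.1522 m³/s
w_3 = (1.04 − 0.41)/2 = 0.315 m; q_3 = 0.54 × 1.03 × 0.315 = 0.1752 m³/s
w_4 = (1.27 − 0.66)/2 = 0.305 m; q_4 = 0.50 × 0.91 × 0.305 = 0.1388 m³/s
w_5 = (1.53 − 1.04)/2 = 0.245 m; q_5 = 0.55 × 0.99 × 0.245 = 0.1334 m³/s
w_6 = (1.88 − 1.27)/2 = 0.305 m; q_6 = 0.74 × 1.23 × 0.305 = 0.2776 m³/s
w_7 = (3.18 − 1.53)/2 = 0.825 m; q_7 = 0.72 × 1.24 × 0.825 = 0.7366 m³/s
Stations 1, 8 contribute zero (depth or velocity is 0).
Q = Σ qᵢ = 1.614 m³/s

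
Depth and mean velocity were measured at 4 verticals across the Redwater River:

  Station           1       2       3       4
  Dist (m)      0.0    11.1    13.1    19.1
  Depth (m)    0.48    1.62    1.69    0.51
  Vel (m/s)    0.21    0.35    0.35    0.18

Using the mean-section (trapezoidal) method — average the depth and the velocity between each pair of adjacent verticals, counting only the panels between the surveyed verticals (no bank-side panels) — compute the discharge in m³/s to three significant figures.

Panel 1-2: Δb = 11.1 m, d̄ = (0.48+1.62)/2 = 1.05, v̄ = (0.21+0.35)/2 = 0.28 → q = 11.1×1.05×0.28 = 3.263 m³/s
Panel 2-3: Δb = 2 m, d̄ = (1.62+1.69)/2 = 1.655, v̄ = (0.35+0.35)/2 = 0.35 → q = 2×1.655×0.35 = 1.159 m³/s
Panel 3-4: Δb = 6 m, d̄ = (1.69+0.51)/2 = 1.1, v̄ = (0.35+0.18)/2 = 0.265 → q = 6×1.1×0.265 = 1.749 m³/s
Q = Σ q = 6.171 m³/s

6.17 m³/s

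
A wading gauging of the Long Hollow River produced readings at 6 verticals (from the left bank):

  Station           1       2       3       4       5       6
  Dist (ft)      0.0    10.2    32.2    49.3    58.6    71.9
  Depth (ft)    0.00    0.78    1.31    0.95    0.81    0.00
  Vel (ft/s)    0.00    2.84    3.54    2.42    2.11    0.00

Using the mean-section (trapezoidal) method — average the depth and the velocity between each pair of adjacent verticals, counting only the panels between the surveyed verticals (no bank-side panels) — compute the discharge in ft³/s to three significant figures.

161 ft³/s

Panel 1-2: Δb = 10.2 ft, d̄ = (0.00+0.78)/2 = 0.39, v̄ = (0.00+2.84)/2 = 1.42 → q = 10.2×0.39×1.42 = 5.649 ft³/s
Panel 2-3: Δb = 22 ft, d̄ = (0.78+1.31)/2 = 1.045, v̄ = (2.84+3.54)/2 = 3.19 → q = 22×1.045×3.19 = 73.34 ft³/s
Panel 3-4: Δb = 17.1 ft, d̄ = (1.31+0.95)/2 = 1.13, v̄ = (3.54+2.42)/2 = 2.98 → q = 17.1×1.13×2.98 = 57.58 ft³/s
Panel 4-5: Δb = 9.3 ft, d̄ = (0.95+0.81)/2 = 0.88, v̄ = (2.42+2.11)/2 = 2.265 → q = 9.3×0.88×2.265 = 18.54 ft³/s
Panel 5-6: Δb = 13.3 ft, d̄ = (0.81+0.00)/2 = 0.405, v̄ = (2.11+0.00)/2 = 1.055 → q = 13.3×0.405×1.055 = 5.683 ft³/s
Q = Σ q = 160.8 ft³/s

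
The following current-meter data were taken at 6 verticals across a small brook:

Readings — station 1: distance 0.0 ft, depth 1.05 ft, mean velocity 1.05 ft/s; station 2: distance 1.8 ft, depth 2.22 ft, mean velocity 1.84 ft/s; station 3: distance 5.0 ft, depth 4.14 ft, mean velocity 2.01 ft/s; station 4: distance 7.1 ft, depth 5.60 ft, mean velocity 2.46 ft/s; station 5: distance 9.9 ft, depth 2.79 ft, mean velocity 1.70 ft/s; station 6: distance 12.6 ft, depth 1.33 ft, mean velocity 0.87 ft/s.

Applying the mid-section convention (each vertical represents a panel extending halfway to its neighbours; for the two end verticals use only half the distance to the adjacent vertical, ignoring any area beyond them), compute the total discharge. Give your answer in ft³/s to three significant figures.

81.6 ft³/s

w_1 = (1.8 − 0.0)/2 = 0.9 ft; q_1 = 1.05 × 1.05 × 0.9 = 0.9923 ft³/s
w_2 = (5.0 − 0.0)/2 = 2.5 ft; q_2 = 1.84 × 2.22 × 2.5 = 10.21 ft³/s
w_3 = (7.1 − 1.8)/2 = 2.65 ft; q_3 = 2.01 × 4.14 × 2.65 = 22.05 ft³/s
w_4 = (9.9 − 5.0)/2 = 2.45 ft; q_4 = 2.46 × 5.60 × 2.45 = 33.75 ft³/s
w_5 = (12.6 − 7.1)/2 = 2.75 ft; q_5 = 1.70 × 2.79 × 2.75 = 13.04 ft³/s
w_6 = (12.6 − 9.9)/2 = 1.35 ft; q_6 = 0.87 × 1.33 × 1.35 = 1.562 ft³/s
Q = Σ qᵢ = 81.61 ft³/s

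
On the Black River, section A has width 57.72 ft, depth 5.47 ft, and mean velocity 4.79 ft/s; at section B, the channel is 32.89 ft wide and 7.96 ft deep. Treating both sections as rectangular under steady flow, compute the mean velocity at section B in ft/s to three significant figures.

Q = A₁V₁ = (57.72×5.47) × 4.79 = 1512 ft³/s
A₂ = 32.89 × 7.96 = 261.8 ft²
V₂ = Q/A₂ = 1512/261.8 = 5.777 ft/s

5.78 ft/s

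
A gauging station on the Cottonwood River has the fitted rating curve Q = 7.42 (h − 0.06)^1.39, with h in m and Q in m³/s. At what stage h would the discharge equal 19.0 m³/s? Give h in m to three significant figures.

h − h₀ = (Q/C)^(1/b) = (19.0/7.42)^(1/1.39) = 1.967 m
h = 0.06 + 1.967 = 2.027 m

2.03 m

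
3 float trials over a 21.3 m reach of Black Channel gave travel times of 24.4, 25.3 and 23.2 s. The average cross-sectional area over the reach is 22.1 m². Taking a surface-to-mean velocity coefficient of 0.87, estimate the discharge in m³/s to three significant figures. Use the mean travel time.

16.9 m³/s

t̄ = (24.4 + 25.3 + 23.2) / 3 = 24.3 s
v_surface = L / t̄ = 21.3 / 24.3 = 0.8765 m/s
v_mean = 0.87 × 0.8765 = 0.7626 m/s
Q = A × v_mean = 22.1 × 0.7626 = 16.85 m³/s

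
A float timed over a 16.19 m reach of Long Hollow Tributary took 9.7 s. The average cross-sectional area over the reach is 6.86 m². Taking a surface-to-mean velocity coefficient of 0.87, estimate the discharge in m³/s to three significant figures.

9.96 m³/s

v_surface = L / t̄ = 16.19 / 9.7 = 1.669 m/s
v_mean = 0.87 × 1.669 = 1.452 m/s
Q = A × v_mean = 6.86 × 1.452 = 9.961 m³/s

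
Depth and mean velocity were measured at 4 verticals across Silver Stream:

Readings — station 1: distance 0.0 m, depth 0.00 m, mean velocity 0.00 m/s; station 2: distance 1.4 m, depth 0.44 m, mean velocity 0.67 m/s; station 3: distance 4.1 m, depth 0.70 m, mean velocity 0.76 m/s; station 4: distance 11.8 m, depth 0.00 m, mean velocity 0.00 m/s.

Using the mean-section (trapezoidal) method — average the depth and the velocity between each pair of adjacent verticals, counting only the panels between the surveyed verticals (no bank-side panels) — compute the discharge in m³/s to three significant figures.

Panel 1-2: Δb = 1.4 m, d̄ = (0.00+0.44)/2 = 0.22, v̄ = (0.00+0.67)/2 = 0.335 → q = 1.4×0.22×0.335 = 0.1032 m³/s
Panel 2-3: Δb = 2.7 m, d̄ = (0.44+0.70)/2 = 0.57, v̄ = (0.67+0.76)/2 = 0.715 → q = 2.7×0.57×0.715 = 1.100 m³/s
Panel 3-4: Δb = 7.7 m, d̄ = (0.70+0.00)/2 = 0.35, v̄ = (0.76+0.00)/2 = 0.38 → q = 7.7×0.35×0.38 = 1.024 m³/s
Q = Σ q = 2.228 m³/s

2.23 m³/s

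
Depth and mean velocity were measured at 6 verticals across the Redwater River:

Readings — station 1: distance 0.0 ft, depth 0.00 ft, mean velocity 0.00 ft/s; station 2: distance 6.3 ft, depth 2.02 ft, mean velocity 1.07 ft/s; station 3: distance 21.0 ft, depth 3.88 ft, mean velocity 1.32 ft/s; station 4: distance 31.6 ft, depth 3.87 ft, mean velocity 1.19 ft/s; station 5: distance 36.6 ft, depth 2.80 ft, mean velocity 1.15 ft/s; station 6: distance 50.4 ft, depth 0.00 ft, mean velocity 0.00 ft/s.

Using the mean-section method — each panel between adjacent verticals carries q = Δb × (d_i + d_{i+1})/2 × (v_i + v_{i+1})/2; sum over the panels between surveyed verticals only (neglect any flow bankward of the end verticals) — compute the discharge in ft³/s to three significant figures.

137 ft³/s

Panel 1-2: Δb = 6.3 ft, d̄ = (0.00+2.02)/2 = 1.01, v̄ = (0.00+1.07)/2 = 0.535 → q = 6.3×1.01×0.535 = 3.404 ft³/s
Panel 2-3: Δb = 14.7 ft, d̄ = (2.02+3.88)/2 = 2.95, v̄ = (1.07+1.32)/2 = 1.195 → q = 14.7×2.95×1.195 = 51.82 ft³/s
Panel 3-4: Δb = 10.6 ft, d̄ = (3.88+3.87)/2 = 3.875, v̄ = (1.32+1.19)/2 = 1.255 → q = 10.6×3.875×1.255 = 51.55 ft³/s
Panel 4-5: Δb = 5 ft, d̄ = (3.87+2.80)/2 = 3.335, v̄ = (1.19+1.15)/2 = 1.17 → q = 5×3.335×1.17 = 19.51 ft³/s
Panel 5-6: Δb = 13.8 ft, d̄ = (2.80+0.00)/2 = 1.4, v̄ = (1.15+0.00)/2 = 0.575 → q = 13.8×1.4×0.575 = 11.11 ft³/s
Q = Σ q = 137.4 ft³/s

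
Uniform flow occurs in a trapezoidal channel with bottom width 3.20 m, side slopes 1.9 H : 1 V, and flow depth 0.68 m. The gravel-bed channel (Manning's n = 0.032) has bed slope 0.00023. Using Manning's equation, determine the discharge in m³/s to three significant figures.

A = (b + z·y)·y = (3.20 + 1.9×0.68)×0.68 = 3.055 m²
P = b + 2y√(1+z²) = 3.20 + 2×0.68×√(1+1.9²) = 6.120 m
R = A/P = 3.055/6.120 = 0.4991 m
Q = (1/n)·A·R^(2/3)·S^(1/2) = (1/0.032) × 3.055 × 0.4991^(2/3) × 0.00023^(1/2) = 0.9109 m³/s

0.911 m³/s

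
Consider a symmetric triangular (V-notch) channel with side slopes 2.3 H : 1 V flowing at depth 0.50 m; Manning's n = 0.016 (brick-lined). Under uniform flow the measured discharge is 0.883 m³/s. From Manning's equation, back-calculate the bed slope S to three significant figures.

0.00430

A = z·y² = 2.3×0.50² = 0.5750 m²
P = 2y√(1+z²) = 2×0.50×√(1+2.3²) = 2.508 m
R = A/P = 0.5750/2.508 = 0.2293 m
S = (Q·n / (1·A·R^(2/3)))² = (0.883×0.016 / (1×0.5750×0.3746))² = 0.004302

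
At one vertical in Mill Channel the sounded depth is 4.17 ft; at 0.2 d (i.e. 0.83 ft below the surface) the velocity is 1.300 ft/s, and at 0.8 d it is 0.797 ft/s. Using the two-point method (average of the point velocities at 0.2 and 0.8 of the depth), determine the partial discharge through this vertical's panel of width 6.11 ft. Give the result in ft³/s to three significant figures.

26.7 ft³/s

v̄ = (1.300 + 0.797) / 2 = 1.049 ft/s
q = v̄ × d × w = 1.049 × 4.17 × 6.11 = 26.71 ft³/s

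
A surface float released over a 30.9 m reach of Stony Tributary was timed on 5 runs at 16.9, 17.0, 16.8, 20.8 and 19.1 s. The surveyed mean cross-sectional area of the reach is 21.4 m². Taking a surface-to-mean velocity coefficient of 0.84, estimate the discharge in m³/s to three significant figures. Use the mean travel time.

t̄ = (16.9 + 17.0 + 16.8 + 20.8 + 19.1) / 5 = 18.12 s
v_surface = L / t̄ = 30.9 / 18.12 = 1.705 m/s
v_mean = 0.84 × 1.705 = 1.432 m/s
Q = A × v_mean = 21.4 × 1.432 = 30.65 m³/s

30.7 m³/s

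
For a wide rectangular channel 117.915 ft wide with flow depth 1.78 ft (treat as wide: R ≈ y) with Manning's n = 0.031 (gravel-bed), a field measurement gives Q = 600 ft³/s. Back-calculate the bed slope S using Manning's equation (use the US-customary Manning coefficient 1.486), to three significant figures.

A = b·y = 117.915 × 1.78 = 209.9 ft²
Wide channel: R ≈ y = 1.78 ft
S = (Q·n / (1.486·A·R^(2/3)))² = (600×0.031 / (1.486×209.9×1.469))² = 0.001649

0.00165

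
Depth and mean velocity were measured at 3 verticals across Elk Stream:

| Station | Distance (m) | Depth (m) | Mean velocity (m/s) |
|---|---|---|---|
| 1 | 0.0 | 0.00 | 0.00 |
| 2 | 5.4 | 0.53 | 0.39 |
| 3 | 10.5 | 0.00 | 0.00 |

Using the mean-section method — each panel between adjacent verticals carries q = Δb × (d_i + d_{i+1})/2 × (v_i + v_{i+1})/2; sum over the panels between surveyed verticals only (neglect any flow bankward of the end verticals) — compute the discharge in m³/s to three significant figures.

Panel 1-2: Δb = 5.4 m, d̄ = (0.00+0.53)/2 = 0.265, v̄ = (0.00+0.39)/2 = 0.195 → q = 5.4×0.265×0.195 = 0.2790 m³/s
Panel 2-3: Δb = 5.1 m, d̄ = (0.53+0.00)/2 = 0.265, v̄ = (0.39+0.00)/2 = 0.195 → q = 5.1×0.265×0.195 = 0.2635 m³/s
Q = Σ q = 0.5426 m³/s

0.543 m³/s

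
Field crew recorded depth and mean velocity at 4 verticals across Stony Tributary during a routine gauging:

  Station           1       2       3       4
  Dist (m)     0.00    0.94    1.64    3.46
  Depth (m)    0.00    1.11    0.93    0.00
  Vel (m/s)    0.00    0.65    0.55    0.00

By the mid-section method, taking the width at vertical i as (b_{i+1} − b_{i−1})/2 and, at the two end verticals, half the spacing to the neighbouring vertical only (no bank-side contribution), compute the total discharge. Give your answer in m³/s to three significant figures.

w_2 = (1.64 − 0.00)/2 = 0.82 m; q_2 = 0.65 × 1.11 × 0.82 = 0.5916 m³/s
w_3 = (3.46 − 0.94)/2 = 1.26 m; q_3 = 0.55 × 0.93 × 1.26 = 0.6445 m³/s
Stations 1, 4 contribute zero (depth or velocity is 0).
Q = Σ qᵢ = 1.236 m³/s

1.24 m³/s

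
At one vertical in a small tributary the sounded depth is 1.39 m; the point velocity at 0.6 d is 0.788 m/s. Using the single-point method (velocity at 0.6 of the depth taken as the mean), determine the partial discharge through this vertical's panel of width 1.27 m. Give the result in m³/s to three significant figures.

1.39 m³/s

v̄ = v₀.₆ = 0.788 m/s
q = v̄ × d × w = 0.7880 × 1.39 × 1.27 = 1.391 m³/s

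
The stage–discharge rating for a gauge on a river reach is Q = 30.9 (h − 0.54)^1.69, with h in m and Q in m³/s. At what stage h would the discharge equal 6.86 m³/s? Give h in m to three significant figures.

h − h₀ = (Q/C)^(1/b) = (6.86/30.9)^(1/1.69) = 0.4104 m
h = 0.54 + 0.4104 = 0.9504 m

0.950 m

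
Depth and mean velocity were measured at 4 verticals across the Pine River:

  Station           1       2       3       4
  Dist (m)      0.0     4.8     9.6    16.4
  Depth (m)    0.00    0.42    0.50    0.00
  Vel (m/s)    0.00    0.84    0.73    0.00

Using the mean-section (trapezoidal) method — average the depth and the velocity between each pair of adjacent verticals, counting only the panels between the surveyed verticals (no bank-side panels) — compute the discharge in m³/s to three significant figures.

Panel 1-2: Δb = 4.8 m, d̄ = (0.00+0.42)/2 = 0.21, v̄ = (0.00+0.84)/2 = 0.42 → q = 4.8×0.21×0.42 = 0.4234 m³/s
Panel 2-3: Δb = 4.8 m, d̄ = (0.42+0.50)/2 = 0.46, v̄ = (0.84+0.73)/2 = 0.785 → q = 4.8×0.46×0.785 = 1.733 m³/s
Panel 3-4: Δb = 6.8 m, d̄ = (0.50+0.00)/2 = 0.25, v̄ = (0.73+0.00)/2 = 0.365 → q = 6.8×0.25×0.365 = 0.6205 m³/s
Q = Σ q = 2.777 m³/s

2.78 m³/s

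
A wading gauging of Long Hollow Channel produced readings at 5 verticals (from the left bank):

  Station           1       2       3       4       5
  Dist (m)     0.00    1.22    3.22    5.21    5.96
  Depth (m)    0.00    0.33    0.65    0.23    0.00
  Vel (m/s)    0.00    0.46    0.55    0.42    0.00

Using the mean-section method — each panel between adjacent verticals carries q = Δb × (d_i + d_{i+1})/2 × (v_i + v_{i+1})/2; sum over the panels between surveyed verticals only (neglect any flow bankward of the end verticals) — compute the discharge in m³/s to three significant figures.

Panel 1-2: Δb = 1.22 m, d̄ = (0.00+0.33)/2 = 0.165, v̄ = (0.00+0.46)/2 = 0.23 → q = 1.22×0.165×0.23 = 0.04630 m³/s
Panel 2-3: Δb = 2 m, d̄ = (0.33+0.65)/2 = 0.49, v̄ = (0.46+0.55)/2 = 0.505 → q = 2×0.49×0.505 = 0.4949 m³/s
Panel 3-4: Δb = 1.99 m, d̄ = (0.65+0.23)/2 = 0.44, v̄ = (0.55+0.42)/2 = 0.485 → q = 1.99×0.44×0.485 = 0.4247 m³/s
Panel 4-5: Δb = 0.75 m, d̄ = (0.23+0.00)/2 = 0.115, v̄ = (0.42+0.00)/2 = 0.21 → q = 0.75×0.115×0.21 = 0.01811 m³/s
Q = Σ q = 0.9840 m³/s

0.984 m³/s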